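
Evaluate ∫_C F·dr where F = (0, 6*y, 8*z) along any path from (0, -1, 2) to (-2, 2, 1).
-3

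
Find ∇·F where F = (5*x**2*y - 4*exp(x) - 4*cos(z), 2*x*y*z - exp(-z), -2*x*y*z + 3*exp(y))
8*x*y + 2*x*z - 4*exp(x)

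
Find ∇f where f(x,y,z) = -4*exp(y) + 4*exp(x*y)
(4*y*exp(x*y), 4*x*exp(x*y) - 4*exp(y), 0)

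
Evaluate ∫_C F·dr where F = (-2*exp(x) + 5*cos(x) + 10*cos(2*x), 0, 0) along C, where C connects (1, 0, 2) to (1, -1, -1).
0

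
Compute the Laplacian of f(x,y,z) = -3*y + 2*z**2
4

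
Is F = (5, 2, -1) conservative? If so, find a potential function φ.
Yes, F is conservative. φ = 5*x + 2*y - z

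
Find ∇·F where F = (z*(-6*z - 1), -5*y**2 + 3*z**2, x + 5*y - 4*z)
-10*y - 4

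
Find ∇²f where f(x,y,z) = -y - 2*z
0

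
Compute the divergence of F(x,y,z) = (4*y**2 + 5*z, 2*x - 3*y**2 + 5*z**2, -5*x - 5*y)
-6*y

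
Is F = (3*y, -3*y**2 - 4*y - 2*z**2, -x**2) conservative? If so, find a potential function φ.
No, ∇×F = (4*z, 2*x, -3) ≠ 0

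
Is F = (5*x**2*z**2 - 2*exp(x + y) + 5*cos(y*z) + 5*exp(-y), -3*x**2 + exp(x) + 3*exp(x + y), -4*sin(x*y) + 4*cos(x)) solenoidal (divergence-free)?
No, ∇·F = 10*x*z**2 + exp(x + y)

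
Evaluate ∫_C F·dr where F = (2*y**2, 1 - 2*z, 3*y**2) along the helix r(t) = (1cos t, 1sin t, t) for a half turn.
4/3 + 3*pi/2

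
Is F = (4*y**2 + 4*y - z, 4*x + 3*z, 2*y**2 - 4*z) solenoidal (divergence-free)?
No, ∇·F = -4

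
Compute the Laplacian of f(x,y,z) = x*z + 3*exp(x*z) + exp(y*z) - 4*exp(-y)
3*x**2*exp(x*z) + y**2*exp(y*z) + 3*z**2*exp(x*z) + z**2*exp(y*z) - 4*exp(-y)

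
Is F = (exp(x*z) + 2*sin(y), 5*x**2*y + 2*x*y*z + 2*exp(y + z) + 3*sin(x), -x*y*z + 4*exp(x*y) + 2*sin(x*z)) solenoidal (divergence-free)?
No, ∇·F = 5*x**2 - x*y + 2*x*z + 2*x*cos(x*z) + z*exp(x*z) + 2*exp(y + z)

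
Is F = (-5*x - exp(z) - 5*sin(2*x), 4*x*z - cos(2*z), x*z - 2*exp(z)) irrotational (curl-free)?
No, ∇×F = (-4*x - 2*sin(2*z), -z - exp(z), 4*z)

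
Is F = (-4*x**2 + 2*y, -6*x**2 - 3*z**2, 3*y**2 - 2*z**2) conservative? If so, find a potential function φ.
No, ∇×F = (6*y + 6*z, 0, -12*x - 2) ≠ 0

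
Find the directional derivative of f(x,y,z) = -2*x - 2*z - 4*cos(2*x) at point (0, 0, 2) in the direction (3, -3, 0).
-sqrt(2)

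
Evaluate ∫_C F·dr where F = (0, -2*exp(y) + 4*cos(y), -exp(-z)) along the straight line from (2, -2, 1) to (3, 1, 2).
-2*E - exp(-1) + 3*exp(-2) + 4*sin(1) + 4*sin(2)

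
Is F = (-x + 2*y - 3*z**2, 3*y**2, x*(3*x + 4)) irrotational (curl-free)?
No, ∇×F = (0, -6*x - 6*z - 4, -2)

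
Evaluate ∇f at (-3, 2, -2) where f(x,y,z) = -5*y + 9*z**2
(0, -5, -36)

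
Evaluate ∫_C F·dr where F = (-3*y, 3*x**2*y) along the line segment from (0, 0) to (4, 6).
396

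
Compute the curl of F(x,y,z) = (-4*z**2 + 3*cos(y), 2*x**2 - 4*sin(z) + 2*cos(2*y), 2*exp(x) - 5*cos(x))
(4*cos(z), -8*z - 2*exp(x) - 5*sin(x), 4*x + 3*sin(y))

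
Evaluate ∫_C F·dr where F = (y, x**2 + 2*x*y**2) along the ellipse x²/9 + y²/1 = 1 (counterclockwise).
-3*pi/2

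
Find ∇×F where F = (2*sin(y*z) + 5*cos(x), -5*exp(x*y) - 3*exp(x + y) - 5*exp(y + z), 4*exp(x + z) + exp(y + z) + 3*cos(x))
(6*exp(y + z), 2*y*cos(y*z) - 4*exp(x + z) + 3*sin(x), -5*y*exp(x*y) - 2*z*cos(y*z) - 3*exp(x + y))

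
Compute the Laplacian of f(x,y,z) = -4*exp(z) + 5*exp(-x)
-4*exp(z) + 5*exp(-x)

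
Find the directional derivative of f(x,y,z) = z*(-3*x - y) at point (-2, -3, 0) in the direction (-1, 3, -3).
-27*sqrt(19)/19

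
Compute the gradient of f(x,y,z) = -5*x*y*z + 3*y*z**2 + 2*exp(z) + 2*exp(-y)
(-5*y*z, -5*x*z + 3*z**2 - 2*exp(-y), -5*x*y + 6*y*z + 2*exp(z))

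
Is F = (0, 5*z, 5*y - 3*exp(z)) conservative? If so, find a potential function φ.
Yes, F is conservative. φ = 5*y*z - 3*exp(z)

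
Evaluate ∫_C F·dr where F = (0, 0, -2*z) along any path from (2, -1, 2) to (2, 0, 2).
0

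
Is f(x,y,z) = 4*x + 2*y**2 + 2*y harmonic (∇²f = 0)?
No, ∇²f = 4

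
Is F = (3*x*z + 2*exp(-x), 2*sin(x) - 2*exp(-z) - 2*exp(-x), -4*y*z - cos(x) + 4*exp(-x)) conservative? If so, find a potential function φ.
No, ∇×F = (-4*z - 2*exp(-z), 3*x - sin(x) + 4*exp(-x), 2*cos(x) + 2*exp(-x)) ≠ 0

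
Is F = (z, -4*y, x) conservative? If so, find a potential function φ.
Yes, F is conservative. φ = x*z - 2*y**2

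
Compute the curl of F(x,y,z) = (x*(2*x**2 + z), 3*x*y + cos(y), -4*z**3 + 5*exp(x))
(0, x - 5*exp(x), 3*y)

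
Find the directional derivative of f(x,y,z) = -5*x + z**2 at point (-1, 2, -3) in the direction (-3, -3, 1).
9*sqrt(19)/19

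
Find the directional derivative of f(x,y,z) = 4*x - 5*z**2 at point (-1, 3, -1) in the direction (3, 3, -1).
2*sqrt(19)/19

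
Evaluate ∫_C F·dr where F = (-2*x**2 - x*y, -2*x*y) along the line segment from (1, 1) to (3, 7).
-430/3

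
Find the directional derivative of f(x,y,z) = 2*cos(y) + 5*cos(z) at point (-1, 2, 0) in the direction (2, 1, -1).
-sqrt(6)*sin(2)/3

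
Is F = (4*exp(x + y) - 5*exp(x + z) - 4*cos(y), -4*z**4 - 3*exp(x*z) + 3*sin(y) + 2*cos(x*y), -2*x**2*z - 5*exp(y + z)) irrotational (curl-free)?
No, ∇×F = (3*x*exp(x*z) + 16*z**3 - 5*exp(y + z), 4*x*z - 5*exp(x + z), -2*y*sin(x*y) - 3*z*exp(x*z) - 4*exp(x + y) - 4*sin(y))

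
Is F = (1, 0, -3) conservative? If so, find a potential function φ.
Yes, F is conservative. φ = x - 3*z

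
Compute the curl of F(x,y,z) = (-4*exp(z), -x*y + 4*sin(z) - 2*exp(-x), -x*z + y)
(1 - 4*cos(z), z - 4*exp(z), -y + 2*exp(-x))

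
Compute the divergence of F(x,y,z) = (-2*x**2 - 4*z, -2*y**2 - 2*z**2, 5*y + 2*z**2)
-4*x - 4*y + 4*z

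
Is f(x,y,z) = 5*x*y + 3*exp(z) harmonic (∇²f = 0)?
No, ∇²f = 3*exp(z)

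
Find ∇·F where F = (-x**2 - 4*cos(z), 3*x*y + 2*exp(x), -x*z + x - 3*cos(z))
3*sin(z)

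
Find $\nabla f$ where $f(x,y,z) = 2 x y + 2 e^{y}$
(2*y, 2*x + 2*exp(y), 0)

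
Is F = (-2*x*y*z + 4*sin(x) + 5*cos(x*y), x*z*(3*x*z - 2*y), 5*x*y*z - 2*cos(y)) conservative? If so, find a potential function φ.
No, ∇×F = (-6*x**2*z + 2*x*y + 5*x*z + 2*sin(y), y*(-2*x - 5*z), 6*x*z**2 + 2*x*z + 5*x*sin(x*y) - 2*y*z) ≠ 0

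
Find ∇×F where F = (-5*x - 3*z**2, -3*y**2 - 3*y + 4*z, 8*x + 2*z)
(-4, -6*z - 8, 0)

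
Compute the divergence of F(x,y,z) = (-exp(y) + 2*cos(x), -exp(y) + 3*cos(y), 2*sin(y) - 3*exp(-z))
-exp(y) - 2*sin(x) - 3*sin(y) + 3*exp(-z)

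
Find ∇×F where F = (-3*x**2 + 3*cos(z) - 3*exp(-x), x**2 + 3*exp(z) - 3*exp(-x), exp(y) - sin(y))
(exp(y) - 3*exp(z) - cos(y), -3*sin(z), 2*x + 3*exp(-x))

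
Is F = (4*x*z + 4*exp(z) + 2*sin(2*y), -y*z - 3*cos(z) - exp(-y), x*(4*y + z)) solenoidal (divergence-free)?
No, ∇·F = x + 3*z + exp(-y)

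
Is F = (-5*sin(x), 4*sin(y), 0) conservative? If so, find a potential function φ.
Yes, F is conservative. φ = 5*cos(x) - 4*cos(y)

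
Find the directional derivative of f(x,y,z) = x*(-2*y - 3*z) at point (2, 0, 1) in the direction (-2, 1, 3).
-8*sqrt(14)/7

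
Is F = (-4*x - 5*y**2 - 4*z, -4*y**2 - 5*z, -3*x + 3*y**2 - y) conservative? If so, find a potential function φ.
No, ∇×F = (6*y + 4, -1, 10*y) ≠ 0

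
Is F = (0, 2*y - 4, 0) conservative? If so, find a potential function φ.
Yes, F is conservative. φ = y*(y - 4)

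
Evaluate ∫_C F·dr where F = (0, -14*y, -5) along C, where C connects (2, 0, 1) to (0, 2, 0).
-23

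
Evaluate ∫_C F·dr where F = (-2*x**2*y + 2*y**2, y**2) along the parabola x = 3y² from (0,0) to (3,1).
-254/21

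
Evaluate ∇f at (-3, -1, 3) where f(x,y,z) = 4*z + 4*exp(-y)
(0, -4*E, 4)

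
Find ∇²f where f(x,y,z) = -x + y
0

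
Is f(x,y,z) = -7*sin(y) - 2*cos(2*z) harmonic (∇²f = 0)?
No, ∇²f = 7*sin(y) + 8*cos(2*z)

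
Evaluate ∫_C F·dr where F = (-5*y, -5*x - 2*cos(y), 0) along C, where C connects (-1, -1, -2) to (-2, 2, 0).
-2*sin(2) - 2*sin(1) + 25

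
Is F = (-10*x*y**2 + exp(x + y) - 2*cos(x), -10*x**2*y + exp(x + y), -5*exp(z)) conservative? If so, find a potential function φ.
Yes, F is conservative. φ = -5*x**2*y**2 - 5*exp(z) + exp(x + y) - 2*sin(x)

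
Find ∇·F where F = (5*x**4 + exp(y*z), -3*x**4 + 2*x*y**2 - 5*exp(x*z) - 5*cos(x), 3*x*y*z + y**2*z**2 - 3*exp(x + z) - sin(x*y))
20*x**3 + 7*x*y + 2*y**2*z - 3*exp(x + z)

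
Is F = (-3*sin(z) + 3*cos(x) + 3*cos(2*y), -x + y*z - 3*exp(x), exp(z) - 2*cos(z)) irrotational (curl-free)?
No, ∇×F = (-y, -3*cos(z), -3*exp(x) + 6*sin(2*y) - 1)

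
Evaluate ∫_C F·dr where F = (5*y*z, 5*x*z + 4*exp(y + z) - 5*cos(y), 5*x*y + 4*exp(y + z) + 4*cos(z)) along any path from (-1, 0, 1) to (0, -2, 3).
-4*sin(1) + 4*sin(3) + 5*sin(2)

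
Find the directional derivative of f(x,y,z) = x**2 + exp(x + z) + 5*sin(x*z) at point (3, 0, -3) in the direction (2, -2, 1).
5 - 5*cos(9)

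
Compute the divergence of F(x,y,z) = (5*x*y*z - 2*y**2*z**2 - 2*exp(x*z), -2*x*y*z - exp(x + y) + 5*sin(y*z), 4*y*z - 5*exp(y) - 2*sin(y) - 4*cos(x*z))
-2*x*z + 4*x*sin(x*z) + 5*y*z + 4*y - 2*z*exp(x*z) + 5*z*cos(y*z) - exp(x + y)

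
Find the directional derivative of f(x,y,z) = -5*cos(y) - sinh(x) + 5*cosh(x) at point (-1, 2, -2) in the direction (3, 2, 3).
-sqrt(22)*(-10*sin(2) + 3*cosh(1) + 15*sinh(1))/22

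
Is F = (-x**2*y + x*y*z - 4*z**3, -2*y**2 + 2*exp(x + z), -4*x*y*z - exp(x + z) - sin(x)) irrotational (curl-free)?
No, ∇×F = (-4*x*z - 2*exp(x + z), x*y + 4*y*z - 12*z**2 + exp(x + z) + cos(x), x**2 - x*z + 2*exp(x + z))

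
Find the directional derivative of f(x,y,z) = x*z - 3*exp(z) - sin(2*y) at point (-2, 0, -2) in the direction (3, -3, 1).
sqrt(19)*(-2*exp(2) - 3)*exp(-2)/19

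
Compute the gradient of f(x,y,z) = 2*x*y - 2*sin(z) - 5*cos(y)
(2*y, 2*x + 5*sin(y), -2*cos(z))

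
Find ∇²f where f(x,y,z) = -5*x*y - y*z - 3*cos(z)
3*cos(z)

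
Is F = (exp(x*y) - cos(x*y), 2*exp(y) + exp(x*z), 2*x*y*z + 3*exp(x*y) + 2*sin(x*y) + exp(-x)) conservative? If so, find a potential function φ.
No, ∇×F = (x*(2*z + 3*exp(x*y) - exp(x*z) + 2*cos(x*y)), (-y*(2*z + 3*exp(x*y) + 2*cos(x*y))*exp(x) + 1)*exp(-x), -x*exp(x*y) - x*sin(x*y) + z*exp(x*z)) ≠ 0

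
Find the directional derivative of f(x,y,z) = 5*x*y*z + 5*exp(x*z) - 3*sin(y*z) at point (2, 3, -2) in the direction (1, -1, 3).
sqrt(11)*(-33*exp(4)*cos(6) + 20 + 80*exp(4))*exp(-4)/11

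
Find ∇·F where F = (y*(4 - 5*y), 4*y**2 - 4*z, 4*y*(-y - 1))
8*y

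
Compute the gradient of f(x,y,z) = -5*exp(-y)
(0, 5*exp(-y), 0)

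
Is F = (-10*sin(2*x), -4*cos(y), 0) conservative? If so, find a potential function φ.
Yes, F is conservative. φ = -4*sin(y) + 5*cos(2*x)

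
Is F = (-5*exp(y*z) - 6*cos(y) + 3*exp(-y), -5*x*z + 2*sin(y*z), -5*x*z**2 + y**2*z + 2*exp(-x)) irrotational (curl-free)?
No, ∇×F = (5*x + 2*y*z - 2*y*cos(y*z), -5*y*exp(y*z) + 5*z**2 + 2*exp(-x), 5*z*exp(y*z) - 5*z - 6*sin(y) + 3*exp(-y))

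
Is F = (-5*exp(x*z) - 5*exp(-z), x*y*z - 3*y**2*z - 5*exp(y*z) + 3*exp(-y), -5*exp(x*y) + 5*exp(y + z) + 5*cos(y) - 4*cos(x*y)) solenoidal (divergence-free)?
No, ∇·F = x*z - 6*y*z - 5*z*exp(x*z) - 5*z*exp(y*z) + 5*exp(y + z) - 3*exp(-y)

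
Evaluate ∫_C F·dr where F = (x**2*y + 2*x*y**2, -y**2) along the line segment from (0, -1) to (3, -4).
309/4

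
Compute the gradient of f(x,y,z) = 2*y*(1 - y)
(0, 2 - 4*y, 0)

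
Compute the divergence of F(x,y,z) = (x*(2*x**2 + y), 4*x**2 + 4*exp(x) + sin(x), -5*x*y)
6*x**2 + y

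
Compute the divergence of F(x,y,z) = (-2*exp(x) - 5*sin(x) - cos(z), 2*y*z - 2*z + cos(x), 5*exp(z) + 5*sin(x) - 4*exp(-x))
2*z - 2*exp(x) + 5*exp(z) - 5*cos(x)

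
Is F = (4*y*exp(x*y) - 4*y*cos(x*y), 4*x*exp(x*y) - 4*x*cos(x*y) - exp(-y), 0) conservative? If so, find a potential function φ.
Yes, F is conservative. φ = 4*exp(x*y) - 4*sin(x*y) + exp(-y)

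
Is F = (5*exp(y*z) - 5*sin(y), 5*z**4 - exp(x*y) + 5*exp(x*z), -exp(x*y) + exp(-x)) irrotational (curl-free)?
No, ∇×F = (-x*exp(x*y) - 5*x*exp(x*z) - 20*z**3, y*exp(x*y) + 5*y*exp(y*z) + exp(-x), -y*exp(x*y) + 5*z*exp(x*z) - 5*z*exp(y*z) + 5*cos(y))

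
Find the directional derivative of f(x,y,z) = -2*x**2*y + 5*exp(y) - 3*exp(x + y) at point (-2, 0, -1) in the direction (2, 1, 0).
3*sqrt(5)*(-exp(2) - 3)*exp(-2)/5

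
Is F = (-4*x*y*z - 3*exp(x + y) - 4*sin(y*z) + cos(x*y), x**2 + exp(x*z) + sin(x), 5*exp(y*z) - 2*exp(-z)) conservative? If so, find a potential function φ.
No, ∇×F = (-x*exp(x*z) + 5*z*exp(y*z), -4*y*(x + cos(y*z)), 4*x*z + x*sin(x*y) + 2*x + z*exp(x*z) + 4*z*cos(y*z) + 3*exp(x + y) + cos(x)) ≠ 0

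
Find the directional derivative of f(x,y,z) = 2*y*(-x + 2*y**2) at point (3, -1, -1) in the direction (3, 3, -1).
24*sqrt(19)/19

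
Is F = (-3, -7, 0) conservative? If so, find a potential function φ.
Yes, F is conservative. φ = -3*x - 7*y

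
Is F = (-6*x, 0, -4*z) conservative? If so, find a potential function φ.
Yes, F is conservative. φ = -3*x**2 - 2*z**2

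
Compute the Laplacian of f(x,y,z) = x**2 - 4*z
2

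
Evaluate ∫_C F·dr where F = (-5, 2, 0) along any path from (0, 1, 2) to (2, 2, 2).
-8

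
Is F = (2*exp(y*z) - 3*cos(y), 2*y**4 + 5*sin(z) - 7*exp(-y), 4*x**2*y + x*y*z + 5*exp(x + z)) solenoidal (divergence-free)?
No, ∇·F = x*y + 8*y**3 + 5*exp(x + z) + 7*exp(-y)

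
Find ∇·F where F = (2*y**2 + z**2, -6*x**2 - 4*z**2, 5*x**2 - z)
-1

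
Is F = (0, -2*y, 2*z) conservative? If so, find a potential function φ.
Yes, F is conservative. φ = -y**2 + z**2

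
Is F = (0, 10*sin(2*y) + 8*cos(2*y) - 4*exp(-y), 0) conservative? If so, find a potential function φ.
Yes, F is conservative. φ = 4*sin(2*y) - 5*cos(2*y) + 4*exp(-y)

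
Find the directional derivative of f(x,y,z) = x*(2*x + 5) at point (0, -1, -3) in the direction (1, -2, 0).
sqrt(5)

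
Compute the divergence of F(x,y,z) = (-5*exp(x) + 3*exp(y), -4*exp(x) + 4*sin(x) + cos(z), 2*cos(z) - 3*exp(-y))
-5*exp(x) - 2*sin(z)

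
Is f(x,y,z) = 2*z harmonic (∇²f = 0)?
Yes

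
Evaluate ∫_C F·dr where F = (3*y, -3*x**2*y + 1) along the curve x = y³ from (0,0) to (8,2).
-58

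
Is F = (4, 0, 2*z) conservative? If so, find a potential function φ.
Yes, F is conservative. φ = 4*x + z**2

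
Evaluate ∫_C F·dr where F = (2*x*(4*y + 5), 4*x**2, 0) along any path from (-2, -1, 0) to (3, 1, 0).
77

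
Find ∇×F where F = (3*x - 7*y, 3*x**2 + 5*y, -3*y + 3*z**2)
(-3, 0, 6*x + 7)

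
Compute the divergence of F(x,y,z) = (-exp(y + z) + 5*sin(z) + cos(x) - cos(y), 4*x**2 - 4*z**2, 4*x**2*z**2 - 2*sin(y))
8*x**2*z - sin(x)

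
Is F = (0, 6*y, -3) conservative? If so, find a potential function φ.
Yes, F is conservative. φ = 3*y**2 - 3*z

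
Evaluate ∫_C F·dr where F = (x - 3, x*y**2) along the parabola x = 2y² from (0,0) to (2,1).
-18/5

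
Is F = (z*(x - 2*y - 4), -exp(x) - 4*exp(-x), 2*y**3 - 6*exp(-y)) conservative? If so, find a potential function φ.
No, ∇×F = (6*y**2 + 6*exp(-y), x - 2*y - 4, 2*z - exp(x) + 4*exp(-x)) ≠ 0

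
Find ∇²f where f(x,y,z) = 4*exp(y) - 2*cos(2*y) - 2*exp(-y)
4*exp(y) + 8*cos(2*y) - 2*exp(-y)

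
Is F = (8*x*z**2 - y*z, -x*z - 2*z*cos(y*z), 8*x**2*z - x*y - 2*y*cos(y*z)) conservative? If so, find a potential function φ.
Yes, F is conservative. φ = 4*x**2*z**2 - x*y*z - 2*sin(y*z)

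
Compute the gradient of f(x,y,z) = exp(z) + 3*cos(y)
(0, -3*sin(y), exp(z))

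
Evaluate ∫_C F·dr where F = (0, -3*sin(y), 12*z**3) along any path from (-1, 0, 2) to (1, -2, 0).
-51 + 3*cos(2)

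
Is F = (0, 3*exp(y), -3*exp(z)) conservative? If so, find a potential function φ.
Yes, F is conservative. φ = 3*exp(y) - 3*exp(z)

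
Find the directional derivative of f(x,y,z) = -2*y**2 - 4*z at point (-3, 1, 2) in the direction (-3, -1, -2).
6*sqrt(14)/7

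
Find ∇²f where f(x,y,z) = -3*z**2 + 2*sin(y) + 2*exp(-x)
-2*sin(y) - 6 + 2*exp(-x)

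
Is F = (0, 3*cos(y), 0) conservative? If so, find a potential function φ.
Yes, F is conservative. φ = 3*sin(y)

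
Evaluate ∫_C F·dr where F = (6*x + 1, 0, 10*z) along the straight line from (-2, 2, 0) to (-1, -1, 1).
-3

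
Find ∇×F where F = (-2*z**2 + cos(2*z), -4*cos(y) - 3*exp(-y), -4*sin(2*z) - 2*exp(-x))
(0, -4*z - 2*sin(2*z) - 2*exp(-x), 0)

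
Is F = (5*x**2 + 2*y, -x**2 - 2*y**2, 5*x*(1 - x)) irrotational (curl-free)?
No, ∇×F = (0, 10*x - 5, -2*x - 2)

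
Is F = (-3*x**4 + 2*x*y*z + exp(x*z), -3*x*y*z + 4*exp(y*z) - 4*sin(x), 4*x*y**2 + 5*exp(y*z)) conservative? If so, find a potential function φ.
No, ∇×F = (11*x*y - 4*y*exp(y*z) + 5*z*exp(y*z), 2*x*y + x*exp(x*z) - 4*y**2, -2*x*z - 3*y*z - 4*cos(x)) ≠ 0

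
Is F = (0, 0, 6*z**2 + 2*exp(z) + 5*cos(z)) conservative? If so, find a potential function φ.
Yes, F is conservative. φ = 2*z**3 + 2*exp(z) + 5*sin(z)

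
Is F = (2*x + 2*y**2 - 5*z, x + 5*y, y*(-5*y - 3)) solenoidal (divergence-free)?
No, ∇·F = 7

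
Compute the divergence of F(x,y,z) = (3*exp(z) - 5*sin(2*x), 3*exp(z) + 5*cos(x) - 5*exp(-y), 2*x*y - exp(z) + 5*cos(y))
-exp(z) - 10*cos(2*x) + 5*exp(-y)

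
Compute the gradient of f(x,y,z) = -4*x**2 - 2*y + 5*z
(-8*x, -2, 5)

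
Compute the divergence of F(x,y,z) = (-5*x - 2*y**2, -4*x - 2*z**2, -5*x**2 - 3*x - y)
-5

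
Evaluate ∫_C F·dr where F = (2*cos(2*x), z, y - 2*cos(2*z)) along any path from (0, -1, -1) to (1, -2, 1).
-3 - sin(2)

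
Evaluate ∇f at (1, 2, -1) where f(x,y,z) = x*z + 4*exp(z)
(-1, 0, 1 + 4*exp(-1))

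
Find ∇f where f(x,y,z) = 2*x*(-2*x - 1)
(-8*x - 2, 0, 0)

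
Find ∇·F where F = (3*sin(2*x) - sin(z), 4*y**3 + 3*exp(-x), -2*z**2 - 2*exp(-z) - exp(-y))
12*y**2 - 4*z + 6*cos(2*x) + 2*exp(-z)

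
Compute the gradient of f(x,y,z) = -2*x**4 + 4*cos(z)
(-8*x**3, 0, -4*sin(z))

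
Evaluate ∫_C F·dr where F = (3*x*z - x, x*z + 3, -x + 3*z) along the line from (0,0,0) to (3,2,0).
3/2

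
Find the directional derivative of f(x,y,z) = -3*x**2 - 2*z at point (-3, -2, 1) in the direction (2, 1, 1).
17*sqrt(6)/3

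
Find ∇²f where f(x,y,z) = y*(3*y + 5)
6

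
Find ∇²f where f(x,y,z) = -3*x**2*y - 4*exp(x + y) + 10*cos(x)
-6*y - 8*exp(x + y) - 10*cos(x)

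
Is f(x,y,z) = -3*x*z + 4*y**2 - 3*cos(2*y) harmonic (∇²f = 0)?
No, ∇²f = 12*cos(2*y) + 8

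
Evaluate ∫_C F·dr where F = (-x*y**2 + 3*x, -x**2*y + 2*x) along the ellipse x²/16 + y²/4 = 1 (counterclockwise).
16*pi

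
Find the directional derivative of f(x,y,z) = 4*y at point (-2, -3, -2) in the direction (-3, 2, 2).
8*sqrt(17)/17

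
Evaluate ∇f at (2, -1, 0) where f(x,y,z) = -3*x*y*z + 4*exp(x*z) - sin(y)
(0, -cos(1), 14)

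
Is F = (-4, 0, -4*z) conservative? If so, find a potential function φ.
Yes, F is conservative. φ = -4*x - 2*z**2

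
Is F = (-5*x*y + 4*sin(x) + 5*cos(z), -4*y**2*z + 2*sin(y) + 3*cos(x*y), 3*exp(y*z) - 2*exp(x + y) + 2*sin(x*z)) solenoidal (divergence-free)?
No, ∇·F = -3*x*sin(x*y) + 2*x*cos(x*z) - 8*y*z + 3*y*exp(y*z) - 5*y + 4*cos(x) + 2*cos(y)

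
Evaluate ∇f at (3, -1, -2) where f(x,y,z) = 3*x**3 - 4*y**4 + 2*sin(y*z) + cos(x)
(81 - sin(3), 16 - 4*cos(2), -2*cos(2))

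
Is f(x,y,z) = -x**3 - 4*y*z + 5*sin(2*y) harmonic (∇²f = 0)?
No, ∇²f = -6*x - 20*sin(2*y)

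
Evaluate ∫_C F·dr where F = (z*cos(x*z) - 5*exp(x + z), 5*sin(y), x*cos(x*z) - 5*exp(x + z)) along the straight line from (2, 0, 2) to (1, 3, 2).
-5*exp(3) - sin(4) + sin(2) - 5*cos(3) + 5 + 5*exp(4)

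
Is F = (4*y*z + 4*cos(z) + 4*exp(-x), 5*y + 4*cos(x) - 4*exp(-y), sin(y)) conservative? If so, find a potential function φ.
No, ∇×F = (cos(y), 4*y - 4*sin(z), -4*z - 4*sin(x)) ≠ 0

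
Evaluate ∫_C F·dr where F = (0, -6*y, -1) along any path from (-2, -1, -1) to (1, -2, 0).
-10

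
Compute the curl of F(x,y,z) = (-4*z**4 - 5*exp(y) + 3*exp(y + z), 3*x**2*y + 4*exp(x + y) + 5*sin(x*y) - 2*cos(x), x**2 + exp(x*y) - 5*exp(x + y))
(x*exp(x*y) - 5*exp(x + y), -2*x - y*exp(x*y) - 16*z**3 + 5*exp(x + y) + 3*exp(y + z), 6*x*y + 5*y*cos(x*y) + 5*exp(y) + 4*exp(x + y) - 3*exp(y + z) + 2*sin(x))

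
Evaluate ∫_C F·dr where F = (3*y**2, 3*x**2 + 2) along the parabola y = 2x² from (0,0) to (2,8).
704/5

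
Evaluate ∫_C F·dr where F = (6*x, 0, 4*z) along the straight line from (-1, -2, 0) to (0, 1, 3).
15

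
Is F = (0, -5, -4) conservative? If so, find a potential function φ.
Yes, F is conservative. φ = -5*y - 4*z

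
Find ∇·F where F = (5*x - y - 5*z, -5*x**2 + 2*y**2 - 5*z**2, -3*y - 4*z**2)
4*y - 8*z + 5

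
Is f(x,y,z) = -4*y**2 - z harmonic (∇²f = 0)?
No, ∇²f = -8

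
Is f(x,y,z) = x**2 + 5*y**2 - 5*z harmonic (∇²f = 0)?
No, ∇²f = 12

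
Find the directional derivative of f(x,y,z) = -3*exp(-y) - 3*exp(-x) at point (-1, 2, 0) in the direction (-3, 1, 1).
3*sqrt(11)*(1 - 3*exp(3))*exp(-2)/11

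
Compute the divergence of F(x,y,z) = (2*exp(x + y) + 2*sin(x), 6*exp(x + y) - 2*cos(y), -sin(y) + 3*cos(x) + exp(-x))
8*exp(x + y) + 2*sin(y) + 2*cos(x)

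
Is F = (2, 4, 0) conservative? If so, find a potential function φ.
Yes, F is conservative. φ = 2*x + 4*y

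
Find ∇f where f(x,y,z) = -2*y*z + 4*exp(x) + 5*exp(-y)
(4*exp(x), -2*z - 5*exp(-y), -2*y)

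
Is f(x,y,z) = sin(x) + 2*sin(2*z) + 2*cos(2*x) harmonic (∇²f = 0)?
No, ∇²f = -sin(x) - 8*sin(2*z) - 8*cos(2*x)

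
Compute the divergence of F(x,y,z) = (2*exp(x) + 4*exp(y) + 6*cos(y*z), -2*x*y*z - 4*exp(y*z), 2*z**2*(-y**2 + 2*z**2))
-2*x*z - 4*y**2*z + 16*z**3 - 4*z*exp(y*z) + 2*exp(x)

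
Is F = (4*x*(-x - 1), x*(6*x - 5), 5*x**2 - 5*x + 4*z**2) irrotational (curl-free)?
No, ∇×F = (0, 5 - 10*x, 12*x - 5)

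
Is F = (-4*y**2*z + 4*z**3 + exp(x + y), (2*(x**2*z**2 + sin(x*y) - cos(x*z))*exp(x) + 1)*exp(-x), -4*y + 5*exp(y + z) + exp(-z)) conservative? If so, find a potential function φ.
No, ∇×F = (-4*x**2*z - 2*x*sin(x*z) + 5*exp(y + z) - 4, -4*y**2 + 12*z**2, 4*x*z**2 + 8*y*z + 2*y*cos(x*y) + 2*z*sin(x*z) - exp(x + y) - exp(-x)) ≠ 0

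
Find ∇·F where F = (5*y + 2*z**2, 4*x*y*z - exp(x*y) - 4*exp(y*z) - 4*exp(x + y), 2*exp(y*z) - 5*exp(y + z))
4*x*z - x*exp(x*y) + 2*y*exp(y*z) - 4*z*exp(y*z) - 4*exp(x + y) - 5*exp(y + z)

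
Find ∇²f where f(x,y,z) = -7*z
0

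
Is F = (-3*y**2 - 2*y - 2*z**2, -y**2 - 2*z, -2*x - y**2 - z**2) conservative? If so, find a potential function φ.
No, ∇×F = (2 - 2*y, 2 - 4*z, 6*y + 2) ≠ 0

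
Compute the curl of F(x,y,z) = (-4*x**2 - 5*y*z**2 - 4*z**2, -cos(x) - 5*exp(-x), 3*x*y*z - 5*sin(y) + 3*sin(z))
(3*x*z - 5*cos(y), z*(-13*y - 8), 5*z**2 + sin(x) + 5*exp(-x))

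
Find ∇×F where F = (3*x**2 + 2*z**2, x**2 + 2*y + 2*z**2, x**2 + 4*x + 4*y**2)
(8*y - 4*z, -2*x + 4*z - 4, 2*x)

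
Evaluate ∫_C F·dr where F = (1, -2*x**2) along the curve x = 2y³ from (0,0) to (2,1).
6/7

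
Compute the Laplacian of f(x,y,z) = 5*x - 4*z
0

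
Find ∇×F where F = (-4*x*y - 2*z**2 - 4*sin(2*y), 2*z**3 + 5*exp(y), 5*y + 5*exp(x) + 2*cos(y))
(-6*z**2 - 2*sin(y) + 5, -4*z - 5*exp(x), 4*x + 8*cos(2*y))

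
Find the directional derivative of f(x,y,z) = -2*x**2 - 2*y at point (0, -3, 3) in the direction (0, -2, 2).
sqrt(2)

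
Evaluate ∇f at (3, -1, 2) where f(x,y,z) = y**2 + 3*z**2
(0, -2, 12)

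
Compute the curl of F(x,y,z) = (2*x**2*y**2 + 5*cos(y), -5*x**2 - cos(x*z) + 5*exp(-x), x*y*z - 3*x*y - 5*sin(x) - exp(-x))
(x*(z - sin(x*z) - 3), -y*z + 3*y + 5*cos(x) - exp(-x), -4*x**2*y - 10*x + z*sin(x*z) + 5*sin(y) - 5*exp(-x))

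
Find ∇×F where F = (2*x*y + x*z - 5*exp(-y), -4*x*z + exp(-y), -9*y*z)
(4*x - 9*z, x, -2*x - 4*z - 5*exp(-y))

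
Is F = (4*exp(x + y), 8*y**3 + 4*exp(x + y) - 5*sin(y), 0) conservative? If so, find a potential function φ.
Yes, F is conservative. φ = 2*y**4 + 4*exp(x + y) + 5*cos(y)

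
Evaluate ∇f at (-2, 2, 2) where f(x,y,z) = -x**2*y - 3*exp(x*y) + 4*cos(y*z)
(8 - 6*exp(-4), -4 + 6*exp(-4) - 8*sin(4), -8*sin(4))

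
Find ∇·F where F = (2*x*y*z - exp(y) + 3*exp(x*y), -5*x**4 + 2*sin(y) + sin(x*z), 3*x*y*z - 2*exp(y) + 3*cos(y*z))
3*x*y + 2*y*z + 3*y*exp(x*y) - 3*y*sin(y*z) + 2*cos(y)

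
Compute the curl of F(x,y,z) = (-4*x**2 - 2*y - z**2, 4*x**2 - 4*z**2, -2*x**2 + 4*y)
(8*z + 4, 4*x - 2*z, 8*x + 2)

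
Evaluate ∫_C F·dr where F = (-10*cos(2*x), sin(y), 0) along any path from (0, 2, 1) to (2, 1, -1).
-cos(1) + cos(2) - 5*sin(4)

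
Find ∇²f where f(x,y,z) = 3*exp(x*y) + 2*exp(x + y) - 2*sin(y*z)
3*x**2*exp(x*y) + 3*y**2*exp(x*y) + 2*y**2*sin(y*z) + 2*z**2*sin(y*z) + 4*exp(x + y)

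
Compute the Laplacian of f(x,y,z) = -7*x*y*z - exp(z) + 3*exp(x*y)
3*x**2*exp(x*y) + 3*y**2*exp(x*y) - exp(z)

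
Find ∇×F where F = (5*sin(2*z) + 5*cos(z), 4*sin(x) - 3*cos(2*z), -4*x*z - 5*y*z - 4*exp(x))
(-5*z - 6*sin(2*z), 4*z + 4*exp(x) - 5*sin(z) + 10*cos(2*z), 4*cos(x))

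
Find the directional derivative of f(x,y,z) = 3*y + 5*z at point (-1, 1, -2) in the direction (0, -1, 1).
sqrt(2)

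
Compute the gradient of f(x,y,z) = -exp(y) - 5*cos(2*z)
(0, -exp(y), 10*sin(2*z))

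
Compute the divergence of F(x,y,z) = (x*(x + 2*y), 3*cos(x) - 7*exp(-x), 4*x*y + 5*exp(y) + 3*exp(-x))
2*x + 2*y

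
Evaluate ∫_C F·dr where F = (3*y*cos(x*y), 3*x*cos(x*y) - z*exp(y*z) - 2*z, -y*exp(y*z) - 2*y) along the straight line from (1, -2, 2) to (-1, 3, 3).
-exp(9) - 26 - 3*sin(3) + exp(-4) + 3*sin(2)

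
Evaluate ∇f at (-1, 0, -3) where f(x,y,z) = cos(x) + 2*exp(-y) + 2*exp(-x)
(-2*E + sin(1), -2, 0)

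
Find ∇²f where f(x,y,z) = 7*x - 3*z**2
-6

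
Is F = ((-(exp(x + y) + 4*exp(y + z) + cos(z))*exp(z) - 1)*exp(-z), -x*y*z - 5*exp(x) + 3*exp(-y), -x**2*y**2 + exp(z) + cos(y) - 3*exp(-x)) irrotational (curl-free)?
No, ∇×F = (-2*x**2*y + x*y - sin(y), 2*x*y**2 - 4*exp(y + z) + sin(z) + exp(-z) - 3*exp(-x), -y*z - 5*exp(x) + exp(x + y) + 4*exp(y + z))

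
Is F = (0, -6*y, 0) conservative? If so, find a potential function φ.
Yes, F is conservative. φ = -3*y**2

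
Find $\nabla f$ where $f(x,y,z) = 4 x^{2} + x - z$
(8*x + 1, 0, -1)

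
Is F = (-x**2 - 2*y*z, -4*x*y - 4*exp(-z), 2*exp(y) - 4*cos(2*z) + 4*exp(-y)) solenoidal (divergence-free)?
No, ∇·F = -6*x + 8*sin(2*z)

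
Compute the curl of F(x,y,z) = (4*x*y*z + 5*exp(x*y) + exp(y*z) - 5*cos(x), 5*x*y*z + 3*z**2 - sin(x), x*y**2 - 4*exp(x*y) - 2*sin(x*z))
(-3*x*y - 4*x*exp(x*y) - 6*z, 4*x*y - y**2 + 4*y*exp(x*y) + y*exp(y*z) + 2*z*cos(x*z), -4*x*z - 5*x*exp(x*y) + 5*y*z - z*exp(y*z) - cos(x))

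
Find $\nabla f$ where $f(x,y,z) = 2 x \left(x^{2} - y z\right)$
(6*x**2 - 2*y*z, -2*x*z, -2*x*y)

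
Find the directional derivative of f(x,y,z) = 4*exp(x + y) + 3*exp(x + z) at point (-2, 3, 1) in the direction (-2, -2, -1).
(-16*exp(2) - 9)*exp(-1)/3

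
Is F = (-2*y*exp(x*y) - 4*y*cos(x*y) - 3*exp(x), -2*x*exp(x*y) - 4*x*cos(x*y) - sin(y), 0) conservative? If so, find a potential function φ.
Yes, F is conservative. φ = -3*exp(x) - 2*exp(x*y) - 4*sin(x*y) + cos(y)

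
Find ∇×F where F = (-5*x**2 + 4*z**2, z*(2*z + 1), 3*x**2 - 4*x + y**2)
(2*y - 4*z - 1, -6*x + 8*z + 4, 0)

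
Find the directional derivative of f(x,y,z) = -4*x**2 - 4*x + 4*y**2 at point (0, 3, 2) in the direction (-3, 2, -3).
30*sqrt(22)/11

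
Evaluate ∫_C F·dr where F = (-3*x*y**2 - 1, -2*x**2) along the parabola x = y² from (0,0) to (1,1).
-12/5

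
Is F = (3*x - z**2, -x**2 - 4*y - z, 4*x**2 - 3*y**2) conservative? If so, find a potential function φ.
No, ∇×F = (1 - 6*y, -8*x - 2*z, -2*x) ≠ 0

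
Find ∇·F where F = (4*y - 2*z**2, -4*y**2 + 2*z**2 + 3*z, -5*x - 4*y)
-8*y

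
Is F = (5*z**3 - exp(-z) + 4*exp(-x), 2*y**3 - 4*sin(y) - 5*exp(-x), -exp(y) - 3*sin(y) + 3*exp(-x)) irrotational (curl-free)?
No, ∇×F = (-exp(y) - 3*cos(y), 15*z**2 + exp(-z) + 3*exp(-x), 5*exp(-x))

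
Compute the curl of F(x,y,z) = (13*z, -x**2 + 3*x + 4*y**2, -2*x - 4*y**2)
(-8*y, 15, 3 - 2*x)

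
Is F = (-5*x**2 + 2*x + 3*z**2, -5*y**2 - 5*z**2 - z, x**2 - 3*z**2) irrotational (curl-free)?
No, ∇×F = (10*z + 1, -2*x + 6*z, 0)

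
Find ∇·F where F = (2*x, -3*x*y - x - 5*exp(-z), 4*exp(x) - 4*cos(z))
-3*x + 4*sin(z) + 2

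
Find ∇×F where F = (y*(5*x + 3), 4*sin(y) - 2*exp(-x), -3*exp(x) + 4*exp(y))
(4*exp(y), 3*exp(x), -5*x - 3 + 2*exp(-x))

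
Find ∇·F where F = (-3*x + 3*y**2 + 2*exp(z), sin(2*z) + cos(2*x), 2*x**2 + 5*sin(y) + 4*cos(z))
-4*sin(z) - 3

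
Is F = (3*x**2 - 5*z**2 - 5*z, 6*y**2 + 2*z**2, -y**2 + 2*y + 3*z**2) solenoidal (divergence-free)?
No, ∇·F = 6*x + 12*y + 6*z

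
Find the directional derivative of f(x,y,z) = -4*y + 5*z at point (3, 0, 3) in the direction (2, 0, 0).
0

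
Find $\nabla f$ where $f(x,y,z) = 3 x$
(3, 0, 0)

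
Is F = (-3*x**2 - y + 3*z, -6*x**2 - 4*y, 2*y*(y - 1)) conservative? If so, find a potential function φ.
No, ∇×F = (4*y - 2, 3, 1 - 12*x) ≠ 0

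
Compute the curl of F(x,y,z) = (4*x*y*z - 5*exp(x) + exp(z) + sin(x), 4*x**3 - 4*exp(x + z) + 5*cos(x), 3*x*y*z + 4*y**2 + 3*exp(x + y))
(3*x*z + 8*y + 3*exp(x + y) + 4*exp(x + z), 4*x*y - 3*y*z + exp(z) - 3*exp(x + y), 12*x**2 - 4*x*z - 4*exp(x + z) - 5*sin(x))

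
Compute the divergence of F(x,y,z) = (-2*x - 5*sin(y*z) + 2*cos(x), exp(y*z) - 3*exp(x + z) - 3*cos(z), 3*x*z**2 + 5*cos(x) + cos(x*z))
6*x*z - x*sin(x*z) + z*exp(y*z) - 2*sin(x) - 2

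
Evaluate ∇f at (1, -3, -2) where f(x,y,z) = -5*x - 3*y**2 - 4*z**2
(-5, 18, 16)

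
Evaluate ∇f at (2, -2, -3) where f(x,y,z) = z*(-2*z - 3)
(0, 0, 9)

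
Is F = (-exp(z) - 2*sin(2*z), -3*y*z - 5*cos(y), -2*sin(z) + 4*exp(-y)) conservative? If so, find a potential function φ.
No, ∇×F = (3*y - 4*exp(-y), -exp(z) - 4*cos(2*z), 0) ≠ 0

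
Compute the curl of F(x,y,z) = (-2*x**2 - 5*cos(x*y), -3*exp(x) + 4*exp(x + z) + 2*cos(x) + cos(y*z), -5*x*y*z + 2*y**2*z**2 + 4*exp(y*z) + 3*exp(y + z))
(-5*x*z + 4*y*z**2 + y*sin(y*z) + 4*z*exp(y*z) - 4*exp(x + z) + 3*exp(y + z), 5*y*z, -5*x*sin(x*y) - 3*exp(x) + 4*exp(x + z) - 2*sin(x))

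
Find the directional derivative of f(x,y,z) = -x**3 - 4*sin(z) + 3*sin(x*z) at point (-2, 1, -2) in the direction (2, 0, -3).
6*sqrt(13)*(-4 + 2*cos(2) + cos(4))/13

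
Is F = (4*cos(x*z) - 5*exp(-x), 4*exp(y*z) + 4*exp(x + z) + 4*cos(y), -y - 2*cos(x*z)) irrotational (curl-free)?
No, ∇×F = (-4*y*exp(y*z) - 4*exp(x + z) - 1, (-4*x - 2*z)*sin(x*z), 4*exp(x + z))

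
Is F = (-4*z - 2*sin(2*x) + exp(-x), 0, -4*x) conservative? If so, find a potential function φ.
Yes, F is conservative. φ = -4*x*z + cos(2*x) - exp(-x)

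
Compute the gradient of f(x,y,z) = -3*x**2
(-6*x, 0, 0)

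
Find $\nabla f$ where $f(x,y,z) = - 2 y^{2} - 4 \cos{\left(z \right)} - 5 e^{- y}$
(0, -4*y + 5*exp(-y), 4*sin(z))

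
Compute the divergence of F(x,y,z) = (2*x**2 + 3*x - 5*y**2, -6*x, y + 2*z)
4*x + 5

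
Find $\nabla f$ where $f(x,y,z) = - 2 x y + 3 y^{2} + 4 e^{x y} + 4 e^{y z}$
(2*y*(2*exp(x*y) - 1), 4*x*exp(x*y) - 2*x + 6*y + 4*z*exp(y*z), 4*y*exp(y*z))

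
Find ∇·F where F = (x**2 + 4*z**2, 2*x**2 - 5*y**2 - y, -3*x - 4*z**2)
2*x - 10*y - 8*z - 1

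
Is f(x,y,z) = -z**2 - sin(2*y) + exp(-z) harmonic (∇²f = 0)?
No, ∇²f = 4*sin(2*y) - 2 + exp(-z)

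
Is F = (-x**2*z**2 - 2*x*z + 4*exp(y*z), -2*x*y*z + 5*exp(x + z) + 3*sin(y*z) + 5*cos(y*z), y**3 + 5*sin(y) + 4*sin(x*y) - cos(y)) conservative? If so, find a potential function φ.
No, ∇×F = (2*x*y + 4*x*cos(x*y) + 3*y**2 + 5*y*sin(y*z) - 3*y*cos(y*z) - 5*exp(x + z) + sin(y) + 5*cos(y), -2*x**2*z - 2*x + 4*y*exp(y*z) - 4*y*cos(x*y), -2*y*z - 4*z*exp(y*z) + 5*exp(x + z)) ≠ 0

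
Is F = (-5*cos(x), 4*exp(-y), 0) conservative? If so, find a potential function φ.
Yes, F is conservative. φ = -5*sin(x) - 4*exp(-y)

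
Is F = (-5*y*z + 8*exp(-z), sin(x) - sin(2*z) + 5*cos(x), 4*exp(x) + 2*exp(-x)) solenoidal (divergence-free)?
Yes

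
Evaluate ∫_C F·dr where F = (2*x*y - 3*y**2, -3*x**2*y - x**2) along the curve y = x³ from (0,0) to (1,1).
-491/280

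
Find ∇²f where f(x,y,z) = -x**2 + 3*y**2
4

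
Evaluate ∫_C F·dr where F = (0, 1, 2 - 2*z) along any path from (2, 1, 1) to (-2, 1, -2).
-9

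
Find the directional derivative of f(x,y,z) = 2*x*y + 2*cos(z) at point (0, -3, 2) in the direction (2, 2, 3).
-6*sqrt(17)*(sin(2) + 2)/17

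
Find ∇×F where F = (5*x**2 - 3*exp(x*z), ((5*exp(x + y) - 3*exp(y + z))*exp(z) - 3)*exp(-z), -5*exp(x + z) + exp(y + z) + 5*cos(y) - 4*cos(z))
(4*exp(y + z) - 5*sin(y) - 3*exp(-z), -3*x*exp(x*z) + 5*exp(x + z), 5*exp(x + y))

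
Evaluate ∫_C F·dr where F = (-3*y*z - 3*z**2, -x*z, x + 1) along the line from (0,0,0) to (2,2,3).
-28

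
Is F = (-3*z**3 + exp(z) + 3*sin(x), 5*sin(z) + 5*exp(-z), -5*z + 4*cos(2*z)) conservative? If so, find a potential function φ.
No, ∇×F = (-5*cos(z) + 5*exp(-z), -9*z**2 + exp(z), 0) ≠ 0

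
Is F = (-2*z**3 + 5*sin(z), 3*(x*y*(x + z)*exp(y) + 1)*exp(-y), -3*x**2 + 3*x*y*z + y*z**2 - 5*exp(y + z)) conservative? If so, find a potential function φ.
No, ∇×F = (-3*x*y + 3*x*z + z**2 - 5*exp(y + z), 6*x - 3*y*z - 6*z**2 + 5*cos(z), 3*y*(2*x + z)) ≠ 0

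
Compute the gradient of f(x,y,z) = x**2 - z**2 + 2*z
(2*x, 0, 2 - 2*z)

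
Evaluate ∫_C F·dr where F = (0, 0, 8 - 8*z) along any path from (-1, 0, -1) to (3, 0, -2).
-20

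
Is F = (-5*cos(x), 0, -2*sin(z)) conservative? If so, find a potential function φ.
Yes, F is conservative. φ = -5*sin(x) + 2*cos(z)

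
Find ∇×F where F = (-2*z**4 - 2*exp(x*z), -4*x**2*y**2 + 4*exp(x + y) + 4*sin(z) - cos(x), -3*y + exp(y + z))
(exp(y + z) - 4*cos(z) - 3, -2*x*exp(x*z) - 8*z**3, -8*x*y**2 + 4*exp(x + y) + sin(x))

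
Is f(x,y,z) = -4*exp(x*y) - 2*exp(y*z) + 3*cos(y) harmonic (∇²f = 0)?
No, ∇²f = -4*x**2*exp(x*y) - 4*y**2*exp(x*y) - 2*y**2*exp(y*z) - 2*z**2*exp(y*z) - 3*cos(y)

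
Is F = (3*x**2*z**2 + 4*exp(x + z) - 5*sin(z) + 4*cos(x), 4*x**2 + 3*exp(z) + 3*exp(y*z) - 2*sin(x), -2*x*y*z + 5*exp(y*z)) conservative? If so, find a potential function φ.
No, ∇×F = (-2*x*z - 3*y*exp(y*z) + 5*z*exp(y*z) - 3*exp(z), 6*x**2*z + 2*y*z + 4*exp(x + z) - 5*cos(z), 8*x - 2*cos(x)) ≠ 0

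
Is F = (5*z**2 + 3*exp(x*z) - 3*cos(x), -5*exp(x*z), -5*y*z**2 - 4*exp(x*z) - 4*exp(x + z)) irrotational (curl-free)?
No, ∇×F = (5*x*exp(x*z) - 5*z**2, 3*x*exp(x*z) + 4*z*exp(x*z) + 10*z + 4*exp(x + z), -5*z*exp(x*z))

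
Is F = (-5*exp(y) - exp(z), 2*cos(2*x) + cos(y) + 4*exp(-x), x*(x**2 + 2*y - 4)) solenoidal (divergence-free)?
No, ∇·F = -sin(y)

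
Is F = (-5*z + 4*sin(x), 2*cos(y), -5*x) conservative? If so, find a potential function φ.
Yes, F is conservative. φ = -5*x*z + 2*sin(y) - 4*cos(x)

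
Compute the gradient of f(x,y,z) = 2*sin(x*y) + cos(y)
(2*y*cos(x*y), 2*x*cos(x*y) - sin(y), 0)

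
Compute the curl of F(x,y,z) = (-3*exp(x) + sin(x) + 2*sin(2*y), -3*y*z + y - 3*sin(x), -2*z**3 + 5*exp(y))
(3*y + 5*exp(y), 0, -3*cos(x) - 4*cos(2*y))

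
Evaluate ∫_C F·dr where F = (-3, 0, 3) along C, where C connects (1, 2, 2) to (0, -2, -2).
-9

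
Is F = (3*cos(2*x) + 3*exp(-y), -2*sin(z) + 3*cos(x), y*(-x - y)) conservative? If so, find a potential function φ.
No, ∇×F = (-x - 2*y + 2*cos(z), y, -3*sin(x) + 3*exp(-y)) ≠ 0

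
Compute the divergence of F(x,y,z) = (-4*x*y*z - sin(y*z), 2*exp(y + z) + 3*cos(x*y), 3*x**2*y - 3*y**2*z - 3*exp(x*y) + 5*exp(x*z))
5*x*exp(x*z) - 3*x*sin(x*y) - 3*y**2 - 4*y*z + 2*exp(y + z)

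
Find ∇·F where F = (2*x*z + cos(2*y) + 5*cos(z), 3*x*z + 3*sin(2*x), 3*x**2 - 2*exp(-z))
2*z + 2*exp(-z)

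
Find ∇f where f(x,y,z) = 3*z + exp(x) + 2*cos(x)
(exp(x) - 2*sin(x), 0, 3)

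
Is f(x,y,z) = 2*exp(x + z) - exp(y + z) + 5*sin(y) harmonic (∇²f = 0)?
No, ∇²f = 4*exp(x + z) - 2*exp(y + z) - 5*sin(y)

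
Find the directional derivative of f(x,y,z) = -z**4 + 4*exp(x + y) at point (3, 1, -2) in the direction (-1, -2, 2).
64/3 - 4*exp(4)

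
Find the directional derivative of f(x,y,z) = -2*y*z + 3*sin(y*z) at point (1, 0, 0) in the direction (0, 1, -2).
0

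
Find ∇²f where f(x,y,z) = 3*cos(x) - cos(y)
-3*cos(x) + cos(y)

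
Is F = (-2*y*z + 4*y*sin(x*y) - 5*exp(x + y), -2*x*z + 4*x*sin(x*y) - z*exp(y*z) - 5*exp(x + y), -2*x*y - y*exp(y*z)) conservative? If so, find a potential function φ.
Yes, F is conservative. φ = -2*x*y*z - exp(y*z) - 5*exp(x + y) - 4*cos(x*y)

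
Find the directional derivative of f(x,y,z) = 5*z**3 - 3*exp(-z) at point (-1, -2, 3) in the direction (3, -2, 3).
9*sqrt(22)*(1 + 45*exp(3))*exp(-3)/22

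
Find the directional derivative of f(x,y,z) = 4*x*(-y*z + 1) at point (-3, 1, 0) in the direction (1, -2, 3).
20*sqrt(14)/7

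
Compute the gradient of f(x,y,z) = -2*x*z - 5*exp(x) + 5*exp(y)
(-2*z - 5*exp(x), 5*exp(y), -2*x)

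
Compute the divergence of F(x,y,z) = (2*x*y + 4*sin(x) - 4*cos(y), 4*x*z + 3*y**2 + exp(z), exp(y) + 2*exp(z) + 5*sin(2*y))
8*y + 2*exp(z) + 4*cos(x)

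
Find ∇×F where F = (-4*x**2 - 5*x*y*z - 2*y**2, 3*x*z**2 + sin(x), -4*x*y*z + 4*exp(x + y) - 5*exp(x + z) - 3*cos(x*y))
(-10*x*z + 3*x*sin(x*y) + 4*exp(x + y), -5*x*y + 4*y*z - 3*y*sin(x*y) - 4*exp(x + y) + 5*exp(x + z), 5*x*z + 4*y + 3*z**2 + cos(x))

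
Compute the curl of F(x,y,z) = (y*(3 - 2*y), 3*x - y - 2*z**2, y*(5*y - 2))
(10*y + 4*z - 2, 0, 4*y)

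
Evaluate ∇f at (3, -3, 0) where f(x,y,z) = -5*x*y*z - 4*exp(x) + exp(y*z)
(-4*exp(3), 0, 42)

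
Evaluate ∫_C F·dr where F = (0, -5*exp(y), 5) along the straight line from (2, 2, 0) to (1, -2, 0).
10*sinh(2)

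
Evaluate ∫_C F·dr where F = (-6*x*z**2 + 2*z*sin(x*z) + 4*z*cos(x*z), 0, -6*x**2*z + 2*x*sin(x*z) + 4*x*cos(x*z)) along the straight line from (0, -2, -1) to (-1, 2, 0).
0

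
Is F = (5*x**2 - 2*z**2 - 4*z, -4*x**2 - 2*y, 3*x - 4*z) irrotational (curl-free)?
No, ∇×F = (0, -4*z - 7, -8*x)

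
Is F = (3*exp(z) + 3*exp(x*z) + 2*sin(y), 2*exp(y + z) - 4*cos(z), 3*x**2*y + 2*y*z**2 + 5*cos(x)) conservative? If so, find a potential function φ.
No, ∇×F = (3*x**2 + 2*z**2 - 2*exp(y + z) - 4*sin(z), -6*x*y + 3*x*exp(x*z) + 3*exp(z) + 5*sin(x), -2*cos(y)) ≠ 0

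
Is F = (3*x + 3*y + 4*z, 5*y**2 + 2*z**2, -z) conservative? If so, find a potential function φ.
No, ∇×F = (-4*z, 4, -3) ≠ 0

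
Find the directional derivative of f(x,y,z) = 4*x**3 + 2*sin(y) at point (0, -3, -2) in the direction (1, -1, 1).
-2*sqrt(3)*cos(3)/3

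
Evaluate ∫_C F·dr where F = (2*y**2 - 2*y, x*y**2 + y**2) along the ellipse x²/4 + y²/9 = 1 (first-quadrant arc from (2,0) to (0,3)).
-15 + 51*pi/8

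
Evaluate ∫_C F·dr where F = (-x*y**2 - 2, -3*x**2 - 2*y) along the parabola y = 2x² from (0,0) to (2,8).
-476/3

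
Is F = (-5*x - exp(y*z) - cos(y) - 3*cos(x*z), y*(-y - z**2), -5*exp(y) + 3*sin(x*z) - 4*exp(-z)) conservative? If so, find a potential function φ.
No, ∇×F = (2*y*z - 5*exp(y), 3*x*sin(x*z) - y*exp(y*z) - 3*z*cos(x*z), z*exp(y*z) - sin(y)) ≠ 0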